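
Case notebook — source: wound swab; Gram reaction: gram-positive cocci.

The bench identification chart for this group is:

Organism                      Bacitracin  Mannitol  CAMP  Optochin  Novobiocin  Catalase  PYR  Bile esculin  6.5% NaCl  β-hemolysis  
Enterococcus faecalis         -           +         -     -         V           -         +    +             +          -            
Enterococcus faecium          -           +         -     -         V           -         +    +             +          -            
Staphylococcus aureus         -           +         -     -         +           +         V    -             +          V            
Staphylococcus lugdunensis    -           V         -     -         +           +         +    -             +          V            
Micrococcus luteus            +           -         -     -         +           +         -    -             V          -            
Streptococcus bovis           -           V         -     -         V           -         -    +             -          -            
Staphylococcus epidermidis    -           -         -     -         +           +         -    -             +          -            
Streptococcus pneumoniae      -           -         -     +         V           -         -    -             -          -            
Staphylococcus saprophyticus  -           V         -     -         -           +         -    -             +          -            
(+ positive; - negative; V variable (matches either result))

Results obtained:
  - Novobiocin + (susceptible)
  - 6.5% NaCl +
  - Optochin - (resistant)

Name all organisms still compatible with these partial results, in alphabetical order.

Enterococcus faecalis, Enterococcus faecium, Micrococcus luteus, Staphylococcus aureus, Staphylococcus epidermidis, Staphylococcus lugdunensis

6.5% NaCl +: excludes Streptococcus bovis, Streptococcus pneumoniae — 7 left.
Novobiocin +: excludes Staphylococcus saprophyticus — 6 left.
Optochin -: all 6 remaining candidates are consistent.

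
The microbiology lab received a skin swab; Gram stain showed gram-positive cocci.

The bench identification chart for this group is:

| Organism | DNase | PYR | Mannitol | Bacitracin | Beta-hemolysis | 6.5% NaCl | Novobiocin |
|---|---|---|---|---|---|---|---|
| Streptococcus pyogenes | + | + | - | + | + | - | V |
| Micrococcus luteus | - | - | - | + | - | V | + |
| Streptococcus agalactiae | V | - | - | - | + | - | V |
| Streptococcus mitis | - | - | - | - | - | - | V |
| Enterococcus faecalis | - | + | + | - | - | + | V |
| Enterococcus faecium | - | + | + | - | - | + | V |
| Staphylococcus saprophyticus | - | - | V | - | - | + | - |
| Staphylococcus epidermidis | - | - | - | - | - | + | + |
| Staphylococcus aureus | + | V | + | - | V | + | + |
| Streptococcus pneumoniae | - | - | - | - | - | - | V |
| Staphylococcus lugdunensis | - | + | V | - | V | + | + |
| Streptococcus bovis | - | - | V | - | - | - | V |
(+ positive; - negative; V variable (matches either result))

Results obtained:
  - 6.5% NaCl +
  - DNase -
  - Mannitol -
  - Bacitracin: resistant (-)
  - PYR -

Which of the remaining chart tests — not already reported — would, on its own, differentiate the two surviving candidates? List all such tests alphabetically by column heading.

Novobiocin

PYR -: excludes Streptococcus pyogenes, Enterococcus faecalis, Enterococcus faecium, Staphylococcus lugdunensis — 8 left.
DNase -: excludes Staphylococcus aureus — 7 left.
6.5% NaCl +: excludes Streptococcus agalactiae, Streptococcus mitis, Streptococcus pneumoniae, Streptococcus bovis — 3 left.
Mannitol -: all 3 remaining candidates are consistent.
Bacitracin -: excludes Micrococcus luteus — 2 left.
Two candidates remain: Staphylococcus epidermidis and Staphylococcus saprophyticus.
  Beta-hemolysis: - vs - — same for both, does not separate.
  Novobiocin: Staphylococcus epidermidis +, Staphylococcus saprophyticus - — discriminates.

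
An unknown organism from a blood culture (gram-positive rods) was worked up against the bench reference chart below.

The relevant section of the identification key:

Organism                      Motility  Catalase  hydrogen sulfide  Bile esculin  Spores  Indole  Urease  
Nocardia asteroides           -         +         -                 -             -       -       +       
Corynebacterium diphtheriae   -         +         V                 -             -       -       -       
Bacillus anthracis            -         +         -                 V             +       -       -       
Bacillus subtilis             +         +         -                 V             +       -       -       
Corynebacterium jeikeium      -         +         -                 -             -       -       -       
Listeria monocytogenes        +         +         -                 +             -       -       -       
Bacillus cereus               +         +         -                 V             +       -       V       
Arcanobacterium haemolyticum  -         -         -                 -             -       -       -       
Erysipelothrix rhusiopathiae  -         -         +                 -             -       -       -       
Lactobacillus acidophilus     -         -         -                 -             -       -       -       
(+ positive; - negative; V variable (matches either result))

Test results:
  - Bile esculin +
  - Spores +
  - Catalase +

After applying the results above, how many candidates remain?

Catalase +: excludes Arcanobacterium haemolyticum, Erysipelothrix rhusiopathiae, Lactobacillus acidophilus — 7 left.
Bile esculin +: excludes Nocardia asteroides, Corynebacterium diphtheriae, Corynebacterium jeikeium — 4 left.
Spores +: excludes Listeria monocytogenes — 3 left.
Still consistent: Bacillus anthracis, Bacillus cereus, Bacillus subtilis.

3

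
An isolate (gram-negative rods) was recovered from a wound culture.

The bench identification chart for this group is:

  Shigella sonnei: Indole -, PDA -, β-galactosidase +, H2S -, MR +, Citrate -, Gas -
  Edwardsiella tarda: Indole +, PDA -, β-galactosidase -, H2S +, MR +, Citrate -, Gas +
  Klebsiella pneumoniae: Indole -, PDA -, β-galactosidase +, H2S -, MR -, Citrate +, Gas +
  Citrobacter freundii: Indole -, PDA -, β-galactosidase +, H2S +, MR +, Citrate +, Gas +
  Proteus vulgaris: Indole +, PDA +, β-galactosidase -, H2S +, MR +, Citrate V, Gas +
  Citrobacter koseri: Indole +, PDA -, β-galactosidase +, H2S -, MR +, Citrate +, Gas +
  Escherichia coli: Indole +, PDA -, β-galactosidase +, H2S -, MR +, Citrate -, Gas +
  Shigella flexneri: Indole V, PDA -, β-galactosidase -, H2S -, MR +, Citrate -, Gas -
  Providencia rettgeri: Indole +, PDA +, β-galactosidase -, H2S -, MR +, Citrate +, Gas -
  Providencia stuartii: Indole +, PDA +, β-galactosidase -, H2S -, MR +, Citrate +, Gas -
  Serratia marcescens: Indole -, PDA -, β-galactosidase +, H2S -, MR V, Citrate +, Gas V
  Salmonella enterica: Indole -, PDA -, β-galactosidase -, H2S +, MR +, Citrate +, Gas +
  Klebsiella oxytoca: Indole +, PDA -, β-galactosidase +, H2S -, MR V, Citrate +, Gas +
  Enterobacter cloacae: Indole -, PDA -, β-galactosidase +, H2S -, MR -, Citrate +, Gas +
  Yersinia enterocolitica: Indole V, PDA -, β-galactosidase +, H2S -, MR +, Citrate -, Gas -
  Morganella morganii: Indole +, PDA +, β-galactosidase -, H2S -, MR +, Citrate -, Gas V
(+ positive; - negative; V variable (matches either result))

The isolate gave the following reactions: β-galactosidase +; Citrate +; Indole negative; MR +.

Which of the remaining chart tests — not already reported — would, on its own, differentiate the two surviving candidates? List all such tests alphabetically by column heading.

Indole -: excludes 8 organisms — 8 left.
Citrate +: excludes Shigella sonnei, Shigella flexneri, Yersinia enterocolitica — 5 left.
β-galactosidase +: excludes Salmonella enterica — 4 left.
MR +: excludes Klebsiella pneumoniae, Enterobacter cloacae — 2 left.
Two candidates remain: Citrobacter freundii and Serratia marcescens.
  PDA: - vs - — same for both, does not separate.
  H2S: Citrobacter freundii +, Serratia marcescens - — discriminates.
  Gas: + vs V — variable for at least one, does not separate.

H2S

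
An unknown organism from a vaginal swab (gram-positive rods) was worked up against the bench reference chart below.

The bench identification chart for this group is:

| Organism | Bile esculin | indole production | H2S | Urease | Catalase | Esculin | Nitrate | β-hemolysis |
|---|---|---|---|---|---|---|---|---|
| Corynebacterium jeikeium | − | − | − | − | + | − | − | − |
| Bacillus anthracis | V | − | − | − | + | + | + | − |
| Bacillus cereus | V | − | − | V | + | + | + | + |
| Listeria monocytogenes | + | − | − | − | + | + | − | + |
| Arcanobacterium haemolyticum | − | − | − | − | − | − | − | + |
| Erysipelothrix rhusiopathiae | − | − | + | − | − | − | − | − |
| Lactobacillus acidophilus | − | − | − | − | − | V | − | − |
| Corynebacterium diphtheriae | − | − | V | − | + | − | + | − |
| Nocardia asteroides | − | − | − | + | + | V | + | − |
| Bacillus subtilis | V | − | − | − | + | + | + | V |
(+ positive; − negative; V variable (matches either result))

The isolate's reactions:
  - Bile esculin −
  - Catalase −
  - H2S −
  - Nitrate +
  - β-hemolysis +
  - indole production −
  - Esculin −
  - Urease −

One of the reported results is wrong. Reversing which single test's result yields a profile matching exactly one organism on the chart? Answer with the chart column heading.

Nitrate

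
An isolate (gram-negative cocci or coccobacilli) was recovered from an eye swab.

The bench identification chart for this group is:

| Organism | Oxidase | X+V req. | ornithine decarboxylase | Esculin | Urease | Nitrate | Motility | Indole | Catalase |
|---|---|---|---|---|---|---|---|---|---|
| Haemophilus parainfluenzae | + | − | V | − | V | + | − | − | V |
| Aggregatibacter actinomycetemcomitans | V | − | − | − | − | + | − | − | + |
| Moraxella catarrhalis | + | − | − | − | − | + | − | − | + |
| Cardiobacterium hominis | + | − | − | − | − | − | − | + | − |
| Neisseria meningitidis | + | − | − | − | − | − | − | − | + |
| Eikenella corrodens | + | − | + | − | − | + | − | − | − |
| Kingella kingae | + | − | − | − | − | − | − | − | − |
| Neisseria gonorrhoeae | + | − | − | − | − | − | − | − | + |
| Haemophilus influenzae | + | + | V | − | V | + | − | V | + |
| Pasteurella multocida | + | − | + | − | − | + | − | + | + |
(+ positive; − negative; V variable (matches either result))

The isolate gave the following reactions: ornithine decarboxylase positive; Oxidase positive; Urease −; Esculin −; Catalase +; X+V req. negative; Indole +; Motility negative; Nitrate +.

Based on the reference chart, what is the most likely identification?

Pasteurella multocida

Catalase +: excludes Cardiobacterium hominis, Eikenella corrodens, Kingella kingae — 7 left.
Nitrate +: excludes Neisseria meningitidis, Neisseria gonorrhoeae — 5 left.
ornithine decarboxylase +: excludes Aggregatibacter actinomycetemcomitans, Moraxella catarrhalis — 3 left.
X+V req. −: excludes Haemophilus influenzae — 2 left.
Urease −: all 2 remaining candidates are consistent.
Indole +: excludes Haemophilus parainfluenzae — 1 left.
Motility −: the one remaining candidate is consistent.
Esculin −: the one remaining candidate is consistent.
Oxidase +: the one remaining candidate is consistent.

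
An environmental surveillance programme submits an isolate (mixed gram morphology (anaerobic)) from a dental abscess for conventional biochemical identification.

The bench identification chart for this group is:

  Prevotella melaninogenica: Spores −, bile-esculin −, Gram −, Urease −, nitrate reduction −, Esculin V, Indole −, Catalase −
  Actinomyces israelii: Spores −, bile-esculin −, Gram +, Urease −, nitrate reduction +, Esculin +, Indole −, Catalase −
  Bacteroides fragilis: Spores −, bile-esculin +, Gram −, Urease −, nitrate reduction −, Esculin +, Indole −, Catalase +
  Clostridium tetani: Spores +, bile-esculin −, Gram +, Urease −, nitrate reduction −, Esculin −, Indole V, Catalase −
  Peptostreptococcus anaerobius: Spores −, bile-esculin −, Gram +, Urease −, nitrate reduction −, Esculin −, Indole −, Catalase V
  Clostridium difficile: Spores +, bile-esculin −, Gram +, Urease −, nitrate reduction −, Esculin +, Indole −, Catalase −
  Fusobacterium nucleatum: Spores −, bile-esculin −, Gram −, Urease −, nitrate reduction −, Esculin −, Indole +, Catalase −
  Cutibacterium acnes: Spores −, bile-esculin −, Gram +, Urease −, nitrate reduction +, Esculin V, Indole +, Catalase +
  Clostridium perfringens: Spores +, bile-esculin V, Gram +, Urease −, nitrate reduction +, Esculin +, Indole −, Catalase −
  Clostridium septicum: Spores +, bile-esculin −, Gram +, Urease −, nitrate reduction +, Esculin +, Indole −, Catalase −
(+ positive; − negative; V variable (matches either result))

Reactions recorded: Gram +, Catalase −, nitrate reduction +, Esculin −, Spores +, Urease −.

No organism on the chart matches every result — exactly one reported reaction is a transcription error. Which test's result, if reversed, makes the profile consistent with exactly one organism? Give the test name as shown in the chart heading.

nitrate reduction

As reported, no row in the chart matches all 6 reactions.
Reversing Catalase → still no organism matches.
Reversing Esculin → 2 organisms match (not unique).
Reversing nitrate reduction (to −) → unique match: Clostridium tetani.
Reversing Gram → still no organism matches.
Reversing Urease → still no organism matches.
Reversing Spores → still no organism matches.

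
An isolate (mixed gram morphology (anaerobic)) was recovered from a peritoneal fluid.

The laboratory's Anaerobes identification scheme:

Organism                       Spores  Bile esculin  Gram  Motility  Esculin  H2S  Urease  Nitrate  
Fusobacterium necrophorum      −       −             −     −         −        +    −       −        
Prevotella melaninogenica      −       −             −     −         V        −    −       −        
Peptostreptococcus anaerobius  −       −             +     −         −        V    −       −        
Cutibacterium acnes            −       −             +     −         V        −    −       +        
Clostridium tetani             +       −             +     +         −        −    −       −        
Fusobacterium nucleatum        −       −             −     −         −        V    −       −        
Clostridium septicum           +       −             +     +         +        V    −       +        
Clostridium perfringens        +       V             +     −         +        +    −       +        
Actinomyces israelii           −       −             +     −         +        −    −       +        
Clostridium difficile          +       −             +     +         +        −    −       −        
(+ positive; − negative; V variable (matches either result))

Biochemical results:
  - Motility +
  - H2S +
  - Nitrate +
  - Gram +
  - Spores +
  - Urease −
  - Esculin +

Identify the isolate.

Clostridium septicum

Motility +: excludes 7 organisms — 3 left.
H2S +: excludes Clostridium tetani, Clostridium difficile — 1 left.
Urease −: the one remaining candidate is consistent.
Spores +: the one remaining candidate is consistent.
Gram +: the one remaining candidate is consistent.
Esculin +: the one remaining candidate is consistent.
Nitrate +: the one remaining candidate is consistent.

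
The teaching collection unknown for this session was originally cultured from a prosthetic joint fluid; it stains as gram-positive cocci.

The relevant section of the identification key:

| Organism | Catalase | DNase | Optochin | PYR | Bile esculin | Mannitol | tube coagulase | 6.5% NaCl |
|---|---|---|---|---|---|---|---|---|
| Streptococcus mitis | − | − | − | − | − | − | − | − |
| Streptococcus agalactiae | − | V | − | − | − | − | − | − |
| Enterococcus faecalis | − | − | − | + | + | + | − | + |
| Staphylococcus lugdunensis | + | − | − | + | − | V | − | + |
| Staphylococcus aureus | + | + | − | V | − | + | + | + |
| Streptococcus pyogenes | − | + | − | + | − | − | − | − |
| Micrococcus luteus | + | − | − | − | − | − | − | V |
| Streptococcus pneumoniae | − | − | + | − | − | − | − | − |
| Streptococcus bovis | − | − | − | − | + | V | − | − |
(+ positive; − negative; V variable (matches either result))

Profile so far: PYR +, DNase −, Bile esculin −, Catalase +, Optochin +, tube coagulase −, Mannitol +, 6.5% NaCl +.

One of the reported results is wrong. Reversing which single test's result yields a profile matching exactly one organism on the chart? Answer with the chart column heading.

Optochin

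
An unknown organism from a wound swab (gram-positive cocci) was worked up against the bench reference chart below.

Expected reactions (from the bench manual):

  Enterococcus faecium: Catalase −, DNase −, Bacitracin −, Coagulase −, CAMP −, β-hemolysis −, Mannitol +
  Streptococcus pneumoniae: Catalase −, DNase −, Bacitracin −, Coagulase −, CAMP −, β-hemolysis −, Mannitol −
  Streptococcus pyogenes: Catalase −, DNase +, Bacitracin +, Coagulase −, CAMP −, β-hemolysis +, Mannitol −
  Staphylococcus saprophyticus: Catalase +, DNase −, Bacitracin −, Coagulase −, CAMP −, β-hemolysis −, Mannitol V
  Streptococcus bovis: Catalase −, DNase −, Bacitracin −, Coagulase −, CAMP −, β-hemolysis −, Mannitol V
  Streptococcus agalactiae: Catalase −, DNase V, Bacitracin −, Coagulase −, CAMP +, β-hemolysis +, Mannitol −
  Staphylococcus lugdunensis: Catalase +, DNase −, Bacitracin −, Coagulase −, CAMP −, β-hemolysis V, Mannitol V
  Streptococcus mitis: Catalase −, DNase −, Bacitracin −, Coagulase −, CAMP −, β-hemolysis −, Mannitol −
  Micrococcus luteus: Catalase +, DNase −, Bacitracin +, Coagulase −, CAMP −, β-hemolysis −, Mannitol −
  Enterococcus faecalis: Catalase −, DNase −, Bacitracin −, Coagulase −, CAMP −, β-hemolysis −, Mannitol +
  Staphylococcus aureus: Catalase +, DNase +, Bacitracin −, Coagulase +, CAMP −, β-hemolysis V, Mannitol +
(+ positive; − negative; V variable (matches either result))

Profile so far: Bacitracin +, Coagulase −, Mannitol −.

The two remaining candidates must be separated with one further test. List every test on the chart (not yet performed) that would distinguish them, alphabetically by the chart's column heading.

Catalase, DNase, β-hemolysis

Coagulase −: excludes Staphylococcus aureus — 10 left.
Bacitracin +: excludes 8 organisms — 2 left.
Mannitol −: all 2 remaining candidates are consistent.
Two candidates remain: Micrococcus luteus and Streptococcus pyogenes.
  Catalase: Micrococcus luteus +, Streptococcus pyogenes − — discriminates.
  DNase: Micrococcus luteus −, Streptococcus pyogenes + — discriminates.
  CAMP: − vs − — same for both, does not separate.
  β-hemolysis: Micrococcus luteus −, Streptococcus pyogenes + — discriminates.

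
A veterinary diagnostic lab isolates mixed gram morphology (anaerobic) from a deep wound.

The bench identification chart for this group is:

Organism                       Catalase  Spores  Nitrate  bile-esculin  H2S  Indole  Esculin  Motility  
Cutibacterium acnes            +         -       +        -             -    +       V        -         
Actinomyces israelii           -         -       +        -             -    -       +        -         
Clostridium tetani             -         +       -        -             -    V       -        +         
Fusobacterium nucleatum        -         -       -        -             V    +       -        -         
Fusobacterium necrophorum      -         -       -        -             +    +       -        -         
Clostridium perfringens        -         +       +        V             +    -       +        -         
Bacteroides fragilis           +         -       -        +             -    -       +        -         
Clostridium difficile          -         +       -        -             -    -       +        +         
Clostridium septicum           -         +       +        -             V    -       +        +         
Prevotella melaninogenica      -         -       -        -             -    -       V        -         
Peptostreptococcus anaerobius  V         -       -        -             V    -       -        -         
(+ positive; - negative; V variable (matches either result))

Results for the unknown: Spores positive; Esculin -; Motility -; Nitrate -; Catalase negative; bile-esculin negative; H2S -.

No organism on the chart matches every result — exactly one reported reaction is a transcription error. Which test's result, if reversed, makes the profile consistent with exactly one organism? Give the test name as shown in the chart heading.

As reported, no row in the chart matches all 7 reactions.
Reversing Spores → 3 organisms match (not unique).
Reversing bile-esculin → still no organism matches.
Reversing Catalase → still no organism matches.
Reversing Motility (to +) → unique match: Clostridium tetani.
Reversing H2S → still no organism matches.
Reversing Nitrate → still no organism matches.
Reversing Esculin → still no organism matches.

Motility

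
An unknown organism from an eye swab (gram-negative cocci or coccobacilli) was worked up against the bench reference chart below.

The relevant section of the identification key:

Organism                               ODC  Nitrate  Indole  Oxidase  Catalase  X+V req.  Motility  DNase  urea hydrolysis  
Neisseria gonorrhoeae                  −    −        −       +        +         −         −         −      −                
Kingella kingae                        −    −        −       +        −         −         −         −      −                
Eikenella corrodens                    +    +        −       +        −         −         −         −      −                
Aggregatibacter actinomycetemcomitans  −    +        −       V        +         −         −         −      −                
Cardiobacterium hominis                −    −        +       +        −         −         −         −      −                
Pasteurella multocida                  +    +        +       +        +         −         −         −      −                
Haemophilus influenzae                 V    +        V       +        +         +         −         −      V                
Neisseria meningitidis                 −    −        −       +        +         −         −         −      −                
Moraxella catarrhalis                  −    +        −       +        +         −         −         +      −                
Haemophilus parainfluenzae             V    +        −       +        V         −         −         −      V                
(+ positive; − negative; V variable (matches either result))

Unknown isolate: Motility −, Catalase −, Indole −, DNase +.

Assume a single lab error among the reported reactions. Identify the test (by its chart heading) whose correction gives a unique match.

As reported, no row in the chart matches all 4 reactions.
Reversing DNase → 3 organisms match (not unique).
Reversing Catalase (to +) → unique match: Moraxella catarrhalis.
Reversing Motility → still no organism matches.
Reversing Indole → still no organism matches.

Catalase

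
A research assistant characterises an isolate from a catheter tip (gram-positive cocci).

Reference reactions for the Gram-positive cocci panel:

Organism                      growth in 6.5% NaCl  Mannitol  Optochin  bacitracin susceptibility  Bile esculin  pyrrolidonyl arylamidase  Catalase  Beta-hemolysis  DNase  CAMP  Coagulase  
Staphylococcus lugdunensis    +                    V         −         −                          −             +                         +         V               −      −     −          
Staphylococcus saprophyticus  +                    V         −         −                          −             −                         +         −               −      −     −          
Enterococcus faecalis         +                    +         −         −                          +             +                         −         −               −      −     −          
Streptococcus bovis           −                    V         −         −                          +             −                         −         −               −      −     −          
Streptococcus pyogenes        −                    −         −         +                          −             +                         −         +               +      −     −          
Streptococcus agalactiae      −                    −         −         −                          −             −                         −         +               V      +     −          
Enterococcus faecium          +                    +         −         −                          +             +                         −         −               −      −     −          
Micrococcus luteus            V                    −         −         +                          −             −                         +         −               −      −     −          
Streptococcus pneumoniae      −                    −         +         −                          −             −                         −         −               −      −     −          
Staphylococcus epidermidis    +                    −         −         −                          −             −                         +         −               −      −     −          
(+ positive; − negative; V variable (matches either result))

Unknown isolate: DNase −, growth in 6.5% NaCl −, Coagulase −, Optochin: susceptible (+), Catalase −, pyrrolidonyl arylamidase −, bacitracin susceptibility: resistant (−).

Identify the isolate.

Streptococcus pneumoniae

DNase −: excludes Streptococcus pyogenes — 9 left.
Coagulase −: all 9 remaining candidates are consistent.
Optochin +: excludes 8 organisms — 1 left.
bacitracin susceptibility −: the one remaining candidate is consistent.
growth in 6.5% NaCl −: the one remaining candidate is consistent.
pyrrolidonyl arylamidase −: the one remaining candidate is consistent.
Catalase −: the one remaining candidate is consistent.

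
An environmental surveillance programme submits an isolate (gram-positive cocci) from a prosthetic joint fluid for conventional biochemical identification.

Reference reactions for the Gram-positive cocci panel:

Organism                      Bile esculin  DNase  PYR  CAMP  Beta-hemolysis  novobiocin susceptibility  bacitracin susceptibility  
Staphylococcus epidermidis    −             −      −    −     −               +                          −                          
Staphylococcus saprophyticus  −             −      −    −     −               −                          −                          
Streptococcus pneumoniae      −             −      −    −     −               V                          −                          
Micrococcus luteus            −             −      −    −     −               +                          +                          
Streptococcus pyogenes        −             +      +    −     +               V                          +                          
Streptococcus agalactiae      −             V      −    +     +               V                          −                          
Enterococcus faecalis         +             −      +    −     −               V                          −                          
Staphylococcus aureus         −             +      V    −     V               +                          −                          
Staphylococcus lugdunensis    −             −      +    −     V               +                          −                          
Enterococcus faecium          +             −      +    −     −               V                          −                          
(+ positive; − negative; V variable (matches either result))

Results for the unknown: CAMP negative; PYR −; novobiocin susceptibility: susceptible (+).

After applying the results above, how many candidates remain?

4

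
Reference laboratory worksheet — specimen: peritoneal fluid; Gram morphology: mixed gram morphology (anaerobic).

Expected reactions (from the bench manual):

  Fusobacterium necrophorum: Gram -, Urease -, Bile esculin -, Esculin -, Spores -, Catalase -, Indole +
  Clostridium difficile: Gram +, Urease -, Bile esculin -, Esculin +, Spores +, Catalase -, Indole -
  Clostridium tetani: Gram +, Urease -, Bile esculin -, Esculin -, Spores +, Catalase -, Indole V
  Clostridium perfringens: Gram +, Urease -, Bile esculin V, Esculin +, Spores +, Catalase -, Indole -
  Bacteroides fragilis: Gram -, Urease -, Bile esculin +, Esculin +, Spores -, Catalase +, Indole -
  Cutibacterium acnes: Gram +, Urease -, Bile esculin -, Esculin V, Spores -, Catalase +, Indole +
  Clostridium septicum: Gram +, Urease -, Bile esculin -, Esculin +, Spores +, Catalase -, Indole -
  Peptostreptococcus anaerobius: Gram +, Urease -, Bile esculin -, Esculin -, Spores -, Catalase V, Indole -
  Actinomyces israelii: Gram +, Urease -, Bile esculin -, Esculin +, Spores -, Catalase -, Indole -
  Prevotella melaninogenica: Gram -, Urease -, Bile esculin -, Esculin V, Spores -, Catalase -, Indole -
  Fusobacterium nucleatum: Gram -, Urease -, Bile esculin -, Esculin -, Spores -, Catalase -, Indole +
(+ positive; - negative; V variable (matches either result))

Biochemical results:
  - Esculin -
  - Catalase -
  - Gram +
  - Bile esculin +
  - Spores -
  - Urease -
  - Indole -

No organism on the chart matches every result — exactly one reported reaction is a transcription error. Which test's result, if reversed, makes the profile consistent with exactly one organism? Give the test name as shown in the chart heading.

As reported, no row in the chart matches all 7 reactions.
Reversing Urease → still no organism matches.
Reversing Gram → still no organism matches.
Reversing Esculin → still no organism matches.
Reversing Bile esculin (to -) → unique match: Peptostreptococcus anaerobius.
Reversing Indole → still no organism matches.
Reversing Spores → still no organism matches.
Reversing Catalase → still no organism matches.

Bile esculin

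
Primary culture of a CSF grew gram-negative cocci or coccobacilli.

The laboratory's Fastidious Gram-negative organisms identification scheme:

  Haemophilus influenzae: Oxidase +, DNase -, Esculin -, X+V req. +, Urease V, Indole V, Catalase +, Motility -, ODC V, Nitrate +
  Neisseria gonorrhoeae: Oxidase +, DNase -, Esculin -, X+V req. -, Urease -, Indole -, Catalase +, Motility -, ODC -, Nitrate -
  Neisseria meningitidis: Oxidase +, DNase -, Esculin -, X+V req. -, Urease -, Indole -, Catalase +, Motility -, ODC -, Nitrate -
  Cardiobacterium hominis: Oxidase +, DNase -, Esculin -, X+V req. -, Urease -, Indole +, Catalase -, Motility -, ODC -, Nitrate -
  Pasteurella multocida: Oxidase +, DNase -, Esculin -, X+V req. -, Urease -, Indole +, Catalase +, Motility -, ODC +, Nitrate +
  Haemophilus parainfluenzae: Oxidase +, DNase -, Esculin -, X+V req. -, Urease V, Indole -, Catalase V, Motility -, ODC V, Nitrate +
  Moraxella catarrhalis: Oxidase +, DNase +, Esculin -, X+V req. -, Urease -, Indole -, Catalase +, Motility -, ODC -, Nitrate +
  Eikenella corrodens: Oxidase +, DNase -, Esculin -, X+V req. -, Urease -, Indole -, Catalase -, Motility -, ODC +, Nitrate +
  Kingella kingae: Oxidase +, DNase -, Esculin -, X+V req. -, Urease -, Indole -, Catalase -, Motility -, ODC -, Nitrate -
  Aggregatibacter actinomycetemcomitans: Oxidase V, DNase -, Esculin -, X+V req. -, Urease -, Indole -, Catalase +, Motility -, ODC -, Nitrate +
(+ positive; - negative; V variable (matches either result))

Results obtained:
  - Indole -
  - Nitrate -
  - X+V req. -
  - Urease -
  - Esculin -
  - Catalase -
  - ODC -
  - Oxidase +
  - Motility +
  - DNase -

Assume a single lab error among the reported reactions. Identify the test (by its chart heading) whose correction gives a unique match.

As reported, no row in the chart matches all 10 reactions.
Reversing Indole → still no organism matches.
Reversing Urease → still no organism matches.
Reversing Nitrate → still no organism matches.
Reversing ODC → still no organism matches.
Reversing Esculin → still no organism matches.
Reversing Oxidase → still no organism matches.
Reversing Motility (to -) → unique match: Kingella kingae.
Reversing Catalase → still no organism matches.
Reversing X+V req. → still no organism matches.
Reversing DNase → still no organism matches.

Motility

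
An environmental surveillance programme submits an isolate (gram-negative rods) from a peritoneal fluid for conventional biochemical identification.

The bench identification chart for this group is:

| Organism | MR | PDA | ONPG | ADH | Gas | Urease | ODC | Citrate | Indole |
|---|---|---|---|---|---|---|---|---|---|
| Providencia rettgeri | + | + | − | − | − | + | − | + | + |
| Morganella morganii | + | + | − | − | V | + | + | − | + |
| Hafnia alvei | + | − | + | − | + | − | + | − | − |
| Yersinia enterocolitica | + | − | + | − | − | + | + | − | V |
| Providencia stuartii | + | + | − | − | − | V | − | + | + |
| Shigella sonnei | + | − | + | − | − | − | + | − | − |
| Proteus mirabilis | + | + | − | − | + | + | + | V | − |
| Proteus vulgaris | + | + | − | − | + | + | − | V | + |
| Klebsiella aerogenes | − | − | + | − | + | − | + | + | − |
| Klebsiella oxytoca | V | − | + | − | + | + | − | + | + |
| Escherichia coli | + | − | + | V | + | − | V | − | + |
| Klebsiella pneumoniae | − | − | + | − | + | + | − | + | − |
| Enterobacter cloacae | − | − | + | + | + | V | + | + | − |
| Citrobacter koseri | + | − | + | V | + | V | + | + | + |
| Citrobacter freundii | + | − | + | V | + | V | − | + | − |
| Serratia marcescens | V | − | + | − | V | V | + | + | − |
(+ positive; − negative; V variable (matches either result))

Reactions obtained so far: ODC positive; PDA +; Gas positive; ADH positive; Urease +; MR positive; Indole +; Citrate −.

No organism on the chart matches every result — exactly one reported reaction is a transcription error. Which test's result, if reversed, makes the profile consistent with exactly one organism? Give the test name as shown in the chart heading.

ADH

As reported, no row in the chart matches all 8 reactions.
Reversing Urease → still no organism matches.
Reversing Indole → still no organism matches.
Reversing ODC → still no organism matches.
Reversing Gas → still no organism matches.
Reversing ADH (to −) → unique match: Morganella morganii.
Reversing Citrate → still no organism matches.
Reversing MR → still no organism matches.
Reversing PDA → still no organism matches.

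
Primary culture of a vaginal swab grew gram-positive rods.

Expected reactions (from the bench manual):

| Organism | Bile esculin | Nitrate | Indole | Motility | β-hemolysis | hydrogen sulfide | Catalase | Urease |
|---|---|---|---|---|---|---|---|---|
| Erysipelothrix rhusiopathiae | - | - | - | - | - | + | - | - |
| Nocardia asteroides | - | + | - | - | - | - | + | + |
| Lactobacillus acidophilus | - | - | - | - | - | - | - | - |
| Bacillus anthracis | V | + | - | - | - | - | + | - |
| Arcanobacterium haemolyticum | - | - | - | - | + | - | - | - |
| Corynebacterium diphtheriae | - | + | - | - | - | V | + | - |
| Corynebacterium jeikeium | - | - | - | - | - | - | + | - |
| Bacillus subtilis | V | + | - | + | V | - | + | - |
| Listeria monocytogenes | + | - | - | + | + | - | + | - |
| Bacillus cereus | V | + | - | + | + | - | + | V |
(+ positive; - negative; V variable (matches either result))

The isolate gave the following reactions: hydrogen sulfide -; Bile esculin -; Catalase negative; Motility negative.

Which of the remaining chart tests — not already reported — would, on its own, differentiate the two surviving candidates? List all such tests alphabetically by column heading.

β-hemolysis

hydrogen sulfide -: excludes Erysipelothrix rhusiopathiae — 9 left.
Motility -: excludes Bacillus subtilis, Listeria monocytogenes, Bacillus cereus — 6 left.
Bile esculin -: all 6 remaining candidates are consistent.
Catalase -: excludes Nocardia asteroides, Bacillus anthracis, Corynebacterium diphtheriae, Corynebacterium jeikeium — 2 left.
Two candidates remain: Arcanobacterium haemolyticum and Lactobacillus acidophilus.
  Nitrate: - vs - — same for both, does not separate.
  Indole: - vs - — same for both, does not separate.
  β-hemolysis: Arcanobacterium haemolyticum +, Lactobacillus acidophilus - — discriminates.
  Urease: - vs - — same for both, does not separate.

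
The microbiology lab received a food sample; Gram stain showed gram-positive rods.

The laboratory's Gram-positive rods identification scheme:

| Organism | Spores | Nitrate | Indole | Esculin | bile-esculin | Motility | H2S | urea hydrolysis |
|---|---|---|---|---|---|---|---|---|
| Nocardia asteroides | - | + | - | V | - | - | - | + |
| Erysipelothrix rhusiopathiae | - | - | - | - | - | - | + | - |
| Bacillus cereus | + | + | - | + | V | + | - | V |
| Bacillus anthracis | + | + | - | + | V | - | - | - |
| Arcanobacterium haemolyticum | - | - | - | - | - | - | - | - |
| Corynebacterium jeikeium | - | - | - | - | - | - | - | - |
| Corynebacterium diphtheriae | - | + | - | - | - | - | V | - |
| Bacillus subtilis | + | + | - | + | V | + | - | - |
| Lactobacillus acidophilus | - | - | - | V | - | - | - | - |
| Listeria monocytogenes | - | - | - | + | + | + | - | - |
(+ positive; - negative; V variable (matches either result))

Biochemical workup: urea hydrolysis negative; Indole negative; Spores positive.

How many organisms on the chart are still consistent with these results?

Spores +: excludes 7 organisms — 3 left.
urea hydrolysis -: all 3 remaining candidates are consistent.
Indole -: all 3 remaining candidates are consistent.
Still consistent: Bacillus anthracis, Bacillus cereus, Bacillus subtilis.

3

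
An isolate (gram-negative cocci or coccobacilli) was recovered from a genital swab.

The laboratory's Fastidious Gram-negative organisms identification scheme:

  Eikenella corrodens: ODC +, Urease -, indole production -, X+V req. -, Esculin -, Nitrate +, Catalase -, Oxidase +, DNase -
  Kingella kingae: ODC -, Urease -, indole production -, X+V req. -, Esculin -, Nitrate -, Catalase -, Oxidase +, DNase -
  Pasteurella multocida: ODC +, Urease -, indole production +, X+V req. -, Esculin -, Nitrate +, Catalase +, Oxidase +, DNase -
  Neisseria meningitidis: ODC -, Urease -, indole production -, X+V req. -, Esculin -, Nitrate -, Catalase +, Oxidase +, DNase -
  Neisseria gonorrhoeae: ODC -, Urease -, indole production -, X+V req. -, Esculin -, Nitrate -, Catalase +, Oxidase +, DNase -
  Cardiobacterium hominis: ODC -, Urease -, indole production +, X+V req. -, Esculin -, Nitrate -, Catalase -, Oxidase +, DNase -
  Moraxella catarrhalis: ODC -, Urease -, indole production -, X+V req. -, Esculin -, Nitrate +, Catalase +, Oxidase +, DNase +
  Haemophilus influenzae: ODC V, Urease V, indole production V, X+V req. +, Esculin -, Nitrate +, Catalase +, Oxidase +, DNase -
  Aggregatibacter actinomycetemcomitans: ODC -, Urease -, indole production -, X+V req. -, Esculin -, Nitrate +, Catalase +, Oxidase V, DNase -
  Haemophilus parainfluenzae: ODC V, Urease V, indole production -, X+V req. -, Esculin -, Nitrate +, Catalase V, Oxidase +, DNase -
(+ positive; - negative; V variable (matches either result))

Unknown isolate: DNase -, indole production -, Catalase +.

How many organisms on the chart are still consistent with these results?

5

DNase -: excludes Moraxella catarrhalis — 9 left.
indole production -: excludes Pasteurella multocida, Cardiobacterium hominis — 7 left.
Catalase +: excludes Eikenella corrodens, Kingella kingae — 5 left.
Still consistent: Aggregatibacter actinomycetemcomitans, Haemophilus influenzae, Haemophilus parainfluenzae, Neisseria gonorrhoeae, Neisseria meningitidis.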